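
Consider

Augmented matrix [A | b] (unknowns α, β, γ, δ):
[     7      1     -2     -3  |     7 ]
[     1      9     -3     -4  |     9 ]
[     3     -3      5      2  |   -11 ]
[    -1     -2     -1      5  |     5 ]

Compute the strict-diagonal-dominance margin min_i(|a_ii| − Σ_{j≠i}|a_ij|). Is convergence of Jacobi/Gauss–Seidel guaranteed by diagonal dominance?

row 1: |7| − (1+2+3) = 1
row 2: |9| − (1+3+4) = 1
row 3: |5| − (3+3+2) = -3
row 4: |5| − (1+2+1) = 1
minimum over rows = -3 → not strictly diagonally dominant

-3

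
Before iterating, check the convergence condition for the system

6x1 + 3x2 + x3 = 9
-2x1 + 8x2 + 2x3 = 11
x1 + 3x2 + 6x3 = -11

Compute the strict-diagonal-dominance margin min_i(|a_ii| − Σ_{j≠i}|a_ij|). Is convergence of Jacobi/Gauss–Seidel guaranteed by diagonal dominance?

2

row 1: |6| − (3+1) = 2
row 2: |8| − (2+2) = 4
row 3: |6| − (1+3) = 2
minimum over rows = 2 → strictly diagonally dominant (convergence guaranteed)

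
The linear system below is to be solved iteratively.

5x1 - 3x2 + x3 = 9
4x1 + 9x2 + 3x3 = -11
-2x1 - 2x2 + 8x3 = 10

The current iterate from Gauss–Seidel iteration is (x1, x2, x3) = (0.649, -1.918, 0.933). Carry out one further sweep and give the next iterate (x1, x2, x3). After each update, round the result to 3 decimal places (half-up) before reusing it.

One sweep:
  x1 = (9 - (-3)·-1.918 - (1)·0.933) / (5) = 0.463
  x2 = (-11 - (4)·0.463 - (3)·0.933) / (9) = -1.739
  x3 = (10 - (-2)·0.463 - (-2)·-1.739) / (8) = 0.931

(0.463, -1.739, 0.931)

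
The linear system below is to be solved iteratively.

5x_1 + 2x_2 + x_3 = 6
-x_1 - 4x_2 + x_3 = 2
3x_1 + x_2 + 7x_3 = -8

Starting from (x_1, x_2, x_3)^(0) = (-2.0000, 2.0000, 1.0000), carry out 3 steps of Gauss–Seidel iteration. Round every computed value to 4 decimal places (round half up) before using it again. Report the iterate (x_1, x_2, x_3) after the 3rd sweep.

Iteration 1:
  x_1 = (6 - (2)·2.0000 - (1)·1.0000) / (5) = 0.2000
  x_2 = (2 - (-1)·0.2000 - (1)·1.0000) / (-4) = -0.3000
  x_3 = (-8 - (3)·0.2000 - (1)·-0.3000) / (7) = -1.1857
Iteration 2:
  x_1 = (6 - (2)·-0.3000 - (1)·-1.1857) / (5) = 1.5571
  x_2 = (2 - (-1)·1.5571 - (1)·-1.1857) / (-4) = -1.1857
  x_3 = (-8 - (3)·1.5571 - (1)·-1.1857) / (7) = -1.6408
Iteration 3:
  x_1 = (6 - (2)·-1.1857 - (1)·-1.6408) / (5) = 2.0024
  x_2 = (2 - (-1)·2.0024 - (1)·-1.6408) / (-4) = -1.4108
  x_3 = (-8 - (3)·2.0024 - (1)·-1.4108) / (7) = -1.7995

(2.0024, -1.4108, -1.7995)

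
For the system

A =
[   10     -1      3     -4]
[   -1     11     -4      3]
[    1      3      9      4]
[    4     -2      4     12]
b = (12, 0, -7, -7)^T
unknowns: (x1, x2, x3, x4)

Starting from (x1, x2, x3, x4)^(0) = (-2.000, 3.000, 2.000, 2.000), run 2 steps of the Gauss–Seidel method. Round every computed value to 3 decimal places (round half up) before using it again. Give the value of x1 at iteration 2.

Iteration 1:
  x1 = (12 - (-1)·3.000 - (3)·2.000 - (-4)·2.000) / (10) = 1.700
  x2 = (0 - (-1)·1.700 - (-4)·2.000 - (3)·2.000) / (11) = 0.336
  x3 = (-7 - (1)·1.700 - (3)·0.336 - (4)·2.000) / (9) = -1.968
  x4 = (-7 - (4)·1.700 - (-2)·0.336 - (4)·-1.968) / (12) = -0.438
Iteration 2:
  x1 = (12 - (-1)·0.336 - (3)·-1.968 - (-4)·-0.438) / (10) = 1.649
  x2 = (0 - (-1)·1.649 - (-4)·-1.968 - (3)·-0.438) / (11) = -0.446
  x3 = (-7 - (1)·1.649 - (3)·-0.446 - (4)·-0.438) / (9) = -0.618
  x4 = (-7 - (4)·1.649 - (-2)·-0.446 - (4)·-0.618) / (12) = -1.001

1.649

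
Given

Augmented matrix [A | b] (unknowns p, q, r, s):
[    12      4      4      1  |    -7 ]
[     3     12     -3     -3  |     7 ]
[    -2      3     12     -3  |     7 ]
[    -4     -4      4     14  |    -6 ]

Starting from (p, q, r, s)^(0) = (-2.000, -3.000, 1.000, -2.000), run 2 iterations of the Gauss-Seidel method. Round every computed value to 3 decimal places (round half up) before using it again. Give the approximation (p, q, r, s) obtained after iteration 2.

Iteration 1:
  p = (-7 - (4)·-3.000 - (4)·1.000 - (1)·-2.000) / (12) = 0.250
  q = (7 - (3)·0.250 - (-3)·1.000 - (-3)·-2.000) / (12) = 0.271
  r = (7 - (-2)·0.250 - (3)·0.271 - (-3)·-2.000) / (12) = 0.057
  s = (-6 - (-4)·0.250 - (-4)·0.271 - (4)·0.057) / (14) = -0.296
Iteration 2:
  p = (-7 - (4)·0.271 - (4)·0.057 - (1)·-0.296) / (12) = -0.668
  q = (7 - (3)·-0.668 - (-3)·0.057 - (-3)·-0.296) / (12) = 0.691
  r = (7 - (-2)·-0.668 - (3)·0.691 - (-3)·-0.296) / (12) = 0.225
  s = (-6 - (-4)·-0.668 - (-4)·0.691 - (4)·0.225) / (14) = -0.486

(-0.668, 0.691, 0.225, -0.486)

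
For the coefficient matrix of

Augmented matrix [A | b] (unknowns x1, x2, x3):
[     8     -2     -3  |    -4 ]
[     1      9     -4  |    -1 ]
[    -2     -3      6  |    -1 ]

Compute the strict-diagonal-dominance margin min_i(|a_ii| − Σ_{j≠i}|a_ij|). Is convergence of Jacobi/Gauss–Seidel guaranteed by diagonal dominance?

row 1: |8| − (2+3) = 3
row 2: |9| − (1+4) = 4
row 3: |6| − (2+3) = 1
minimum over rows = 1 → strictly diagonally dominant (convergence guaranteed)

1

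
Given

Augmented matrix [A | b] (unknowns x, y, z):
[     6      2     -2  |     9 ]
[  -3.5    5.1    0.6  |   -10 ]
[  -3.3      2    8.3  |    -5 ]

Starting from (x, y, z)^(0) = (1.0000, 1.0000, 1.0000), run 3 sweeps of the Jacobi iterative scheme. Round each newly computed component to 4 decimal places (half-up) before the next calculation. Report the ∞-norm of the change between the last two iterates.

Iteration 1:
  x = (9 - (2)·1.0000 - (-2)·1.0000) / (6) = 1.5000
  y = (-10 - (-3.5)·1.0000 - (0.6)·1.0000) / (5.1) = -1.3922
  z = (-5 - (-3.3)·1.0000 - (2)·1.0000) / (8.3) = -0.4458
Iteration 2:
  x = (9 - (2)·-1.3922 - (-2)·-0.4458) / (6) = 1.8155
  y = (-10 - (-3.5)·1.5000 - (0.6)·-0.4458) / (5.1) = -0.8789
  z = (-5 - (-3.3)·1.5000 - (2)·-1.3922) / (8.3) = 0.3294
Iteration 3:
  x = (9 - (2)·-0.8789 - (-2)·0.3294) / (6) = 1.9028
  y = (-10 - (-3.5)·1.8155 - (0.6)·0.3294) / (5.1) = -0.7536
  z = (-5 - (-3.3)·1.8155 - (2)·-0.8789) / (8.3) = 0.3312
Change: (0.0873, 0.1253, 0.0018) → max |·| = 0.1253

0.1253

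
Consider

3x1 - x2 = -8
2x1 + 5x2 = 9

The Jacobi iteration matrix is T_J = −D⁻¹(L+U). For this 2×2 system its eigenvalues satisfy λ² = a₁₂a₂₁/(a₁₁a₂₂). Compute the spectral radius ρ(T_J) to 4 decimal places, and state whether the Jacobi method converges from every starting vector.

a₁₂a₂₁/(a₁₁a₂₂) = (-1)·(2) / ((3)·(5)) = -0.133333
ρ = √|-0.133333| = √0.133333 = 0.3651
ρ < 1, so Jacobi converges

0.3651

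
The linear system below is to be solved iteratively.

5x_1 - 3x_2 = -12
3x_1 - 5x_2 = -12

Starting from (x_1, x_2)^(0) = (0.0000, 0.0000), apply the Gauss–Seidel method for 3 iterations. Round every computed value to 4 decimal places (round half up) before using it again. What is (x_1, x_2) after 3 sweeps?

Iteration 1:
  x_1 = (-12 - (-3)·0.0000) / (5) = -2.4000
  x_2 = (-12 - (3)·-2.4000) / (-5) = 0.9600
Iteration 2:
  x_1 = (-12 - (-3)·0.9600) / (5) = -1.8240
  x_2 = (-12 - (3)·-1.8240) / (-5) = 1.3056
Iteration 3:
  x_1 = (-12 - (-3)·1.3056) / (5) = -1.6166
  x_2 = (-12 - (3)·-1.6166) / (-5) = 1.4300

(-1.6166, 1.4300)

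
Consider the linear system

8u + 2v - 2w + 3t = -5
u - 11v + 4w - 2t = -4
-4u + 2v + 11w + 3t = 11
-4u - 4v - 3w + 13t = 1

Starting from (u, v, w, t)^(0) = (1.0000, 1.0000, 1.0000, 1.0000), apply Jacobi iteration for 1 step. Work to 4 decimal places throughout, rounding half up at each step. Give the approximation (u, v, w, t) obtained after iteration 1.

(-1.0000, 0.6364, 0.9091, 0.9231)

Iteration 1:
  u = (-5 - (2)·1.0000 - (-2)·1.0000 - (3)·1.0000) / (8) = -1.0000
  v = (-4 - (1)·1.0000 - (4)·1.0000 - (-2)·1.0000) / (-11) = 0.6364
  w = (11 - (-4)·1.0000 - (2)·1.0000 - (3)·1.0000) / (11) = 0.9091
  t = (1 - (-4)·1.0000 - (-4)·1.0000 - (-3)·1.0000) / (13) = 0.9231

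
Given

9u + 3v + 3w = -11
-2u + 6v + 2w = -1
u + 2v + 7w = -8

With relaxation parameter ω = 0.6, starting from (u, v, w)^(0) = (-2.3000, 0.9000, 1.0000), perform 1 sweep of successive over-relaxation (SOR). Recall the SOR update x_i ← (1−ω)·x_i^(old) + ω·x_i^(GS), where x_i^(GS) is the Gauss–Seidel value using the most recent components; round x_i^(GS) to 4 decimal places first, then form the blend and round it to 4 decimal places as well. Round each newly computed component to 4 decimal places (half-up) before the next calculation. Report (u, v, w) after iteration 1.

(-2.0334, -0.3467, -0.0520)

Iteration 1:
  u: GS value = (-11 - (3)·0.9000 - (3)·1.0000) / (9) = -1.8556;  u ← (1−ω)·-2.3000 + ω·-1.8556 = -2.0334
  v: GS value = (-1 - (-2)·-2.0334 - (2)·1.0000) / (6) = -1.1778;  v ← (1−ω)·0.9000 + ω·-1.1778 = -0.3467
  w: GS value = (-8 - (1)·-2.0334 - (2)·-0.3467) / (7) = -0.7533;  w ← (1−ω)·1.0000 + ω·-0.7533 = -0.0520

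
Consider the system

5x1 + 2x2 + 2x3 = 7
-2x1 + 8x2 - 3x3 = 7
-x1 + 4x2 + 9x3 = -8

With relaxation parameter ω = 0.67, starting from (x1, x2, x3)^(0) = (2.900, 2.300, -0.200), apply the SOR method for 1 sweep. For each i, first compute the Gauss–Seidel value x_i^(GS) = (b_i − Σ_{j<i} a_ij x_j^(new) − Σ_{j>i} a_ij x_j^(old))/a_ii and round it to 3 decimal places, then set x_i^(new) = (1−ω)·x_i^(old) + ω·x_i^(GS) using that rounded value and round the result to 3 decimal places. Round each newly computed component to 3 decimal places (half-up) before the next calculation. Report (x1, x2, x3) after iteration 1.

(1.332, 1.518, -1.015)

Iteration 1:
  x1: GS value = (7 - (2)·2.300 - (2)·-0.200) / (5) = 0.560;  x1 ← (1−ω)·2.900 + ω·0.560 = 1.332
  x2: GS value = (7 - (-2)·1.332 - (-3)·-0.200) / (8) = 1.133;  x2 ← (1−ω)·2.300 + ω·1.133 = 1.518
  x3: GS value = (-8 - (-1)·1.332 - (4)·1.518) / (9) = -1.416;  x3 ← (1−ω)·-0.200 + ω·-1.416 = -1.015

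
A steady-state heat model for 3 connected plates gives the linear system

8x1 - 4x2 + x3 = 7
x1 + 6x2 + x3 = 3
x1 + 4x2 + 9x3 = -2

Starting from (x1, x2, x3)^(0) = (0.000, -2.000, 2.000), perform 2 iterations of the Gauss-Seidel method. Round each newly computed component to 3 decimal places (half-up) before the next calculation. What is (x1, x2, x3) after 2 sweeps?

Iteration 1:
  x1 = (7 - (-4)·-2.000 - (1)·2.000) / (8) = -0.375
  x2 = (3 - (1)·-0.375 - (1)·2.000) / (6) = 0.229
  x3 = (-2 - (1)·-0.375 - (4)·0.229) / (9) = -0.282
Iteration 2:
  x1 = (7 - (-4)·0.229 - (1)·-0.282) / (8) = 1.025
  x2 = (3 - (1)·1.025 - (1)·-0.282) / (6) = 0.376
  x3 = (-2 - (1)·1.025 - (4)·0.376) / (9) = -0.503

(1.025, 0.376, -0.503)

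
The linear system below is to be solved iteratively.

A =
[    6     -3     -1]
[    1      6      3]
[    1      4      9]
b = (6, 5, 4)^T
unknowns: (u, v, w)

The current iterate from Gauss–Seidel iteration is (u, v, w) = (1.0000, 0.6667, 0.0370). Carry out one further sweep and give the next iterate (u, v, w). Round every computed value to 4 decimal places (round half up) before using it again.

One sweep:
  u = (6 - (-3)·0.6667 - (-1)·0.0370) / (6) = 1.3395
  v = (5 - (1)·1.3395 - (3)·0.0370) / (6) = 0.5916
  w = (4 - (1)·1.3395 - (4)·0.5916) / (9) = 0.0327

(1.3395, 0.5916, 0.0327)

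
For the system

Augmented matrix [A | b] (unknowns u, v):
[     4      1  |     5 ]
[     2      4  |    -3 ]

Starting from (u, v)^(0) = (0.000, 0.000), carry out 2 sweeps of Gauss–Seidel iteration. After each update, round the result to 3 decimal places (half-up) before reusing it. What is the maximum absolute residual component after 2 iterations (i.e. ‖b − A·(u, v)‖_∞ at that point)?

0.171

Iteration 1:
  u = (5 - (1)·0.000) / (4) = 1.250
  v = (-3 - (2)·1.250) / (4) = -1.375
Iteration 2:
  u = (5 - (1)·-1.375) / (4) = 1.594
  v = (-3 - (2)·1.594) / (4) = -1.547
Residual b − A·x = (0.171, 0.000); ∞-norm = 0.171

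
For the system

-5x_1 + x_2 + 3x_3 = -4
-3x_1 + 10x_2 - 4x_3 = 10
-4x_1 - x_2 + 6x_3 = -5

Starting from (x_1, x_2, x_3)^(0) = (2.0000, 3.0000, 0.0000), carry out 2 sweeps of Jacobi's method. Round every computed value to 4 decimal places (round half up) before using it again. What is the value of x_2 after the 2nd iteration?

Iteration 1:
  x_1 = (-4 - (1)·3.0000 - (3)·0.0000) / (-5) = 1.4000
  x_2 = (10 - (-3)·2.0000 - (-4)·0.0000) / (10) = 1.6000
  x_3 = (-5 - (-4)·2.0000 - (-1)·3.0000) / (6) = 1.0000
Iteration 2:
  x_1 = (-4 - (1)·1.6000 - (3)·1.0000) / (-5) = 1.7200
  x_2 = (10 - (-3)·1.4000 - (-4)·1.0000) / (10) = 1.8200
  x_3 = (-5 - (-4)·1.4000 - (-1)·1.6000) / (6) = 0.3667

1.8200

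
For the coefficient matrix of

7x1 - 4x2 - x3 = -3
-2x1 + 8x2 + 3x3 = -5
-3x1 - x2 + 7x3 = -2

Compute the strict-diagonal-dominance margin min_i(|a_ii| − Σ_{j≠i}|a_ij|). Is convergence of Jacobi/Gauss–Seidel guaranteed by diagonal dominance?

row 1: |7| − (4+1) = 2
row 2: |8| − (2+3) = 3
row 3: |7| − (3+1) = 3
minimum over rows = 2 → strictly diagonally dominant (convergence guaranteed)

2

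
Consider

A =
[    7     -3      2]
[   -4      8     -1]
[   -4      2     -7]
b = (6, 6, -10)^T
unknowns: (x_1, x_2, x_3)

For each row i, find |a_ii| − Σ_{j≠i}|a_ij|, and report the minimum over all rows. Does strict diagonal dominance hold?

row 1: |7| − (3+2) = 2
row 2: |8| − (4+1) = 3
row 3: |-7| − (4+2) = 1
minimum over rows = 1 → strictly diagonally dominant (convergence guaranteed)

1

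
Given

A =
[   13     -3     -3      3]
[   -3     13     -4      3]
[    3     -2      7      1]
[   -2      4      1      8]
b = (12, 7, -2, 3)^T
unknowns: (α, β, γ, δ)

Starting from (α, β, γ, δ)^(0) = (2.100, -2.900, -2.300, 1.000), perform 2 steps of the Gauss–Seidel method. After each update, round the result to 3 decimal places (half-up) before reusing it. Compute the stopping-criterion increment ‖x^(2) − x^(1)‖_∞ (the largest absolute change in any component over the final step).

1.102

Iteration 1:
  α = (12 - (-3)·-2.900 - (-3)·-2.300 - (3)·1.000) / (13) = -0.508
  β = (7 - (-3)·-0.508 - (-4)·-2.300 - (3)·1.000) / (13) = -0.517
  γ = (-2 - (3)·-0.508 - (-2)·-0.517 - (1)·1.000) / (7) = -0.359
  δ = (3 - (-2)·-0.508 - (4)·-0.517 - (1)·-0.359) / (8) = 0.551
Iteration 2:
  α = (12 - (-3)·-0.517 - (-3)·-0.359 - (3)·0.551) / (13) = 0.594
  β = (7 - (-3)·0.594 - (-4)·-0.359 - (3)·0.551) / (13) = 0.438
  γ = (-2 - (3)·0.594 - (-2)·0.438 - (1)·0.551) / (7) = -0.494
  δ = (3 - (-2)·0.594 - (4)·0.438 - (1)·-0.494) / (8) = 0.366
Change: (1.102, 0.955, -0.135, -0.185) → max |·| = 1.102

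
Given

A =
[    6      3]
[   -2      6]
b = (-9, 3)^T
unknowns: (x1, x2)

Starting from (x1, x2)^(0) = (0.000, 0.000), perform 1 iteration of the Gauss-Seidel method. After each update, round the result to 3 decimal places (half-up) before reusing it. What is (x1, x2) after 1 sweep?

(-1.500, 0.000)

Iteration 1:
  x1 = (-9 - (3)·0.000) / (6) = -1.500
  x2 = (3 - (-2)·-1.500) / (6) = 0.000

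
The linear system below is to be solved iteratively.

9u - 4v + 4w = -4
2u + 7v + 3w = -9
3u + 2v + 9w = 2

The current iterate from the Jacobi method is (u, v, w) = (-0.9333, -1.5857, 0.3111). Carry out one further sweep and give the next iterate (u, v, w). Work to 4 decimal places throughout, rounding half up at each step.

One sweep:
  u = (-4 - (-4)·-1.5857 - (4)·0.3111) / (9) = -1.2875
  v = (-9 - (2)·-0.9333 - (3)·0.3111) / (7) = -1.1524
  w = (2 - (3)·-0.9333 - (2)·-1.5857) / (9) = 0.8857

(-1.2875, -1.1524, 0.8857)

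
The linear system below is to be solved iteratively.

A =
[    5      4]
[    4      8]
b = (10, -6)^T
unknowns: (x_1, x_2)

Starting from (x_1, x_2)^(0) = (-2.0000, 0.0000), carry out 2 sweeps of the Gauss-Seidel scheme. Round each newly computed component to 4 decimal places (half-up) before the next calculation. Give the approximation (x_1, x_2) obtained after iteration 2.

Iteration 1:
  x_1 = (10 - (4)·0.0000) / (5) = 2.0000
  x_2 = (-6 - (4)·2.0000) / (8) = -1.7500
Iteration 2:
  x_1 = (10 - (4)·-1.7500) / (5) = 3.4000
  x_2 = (-6 - (4)·3.4000) / (8) = -2.4500

(3.4000, -2.4500)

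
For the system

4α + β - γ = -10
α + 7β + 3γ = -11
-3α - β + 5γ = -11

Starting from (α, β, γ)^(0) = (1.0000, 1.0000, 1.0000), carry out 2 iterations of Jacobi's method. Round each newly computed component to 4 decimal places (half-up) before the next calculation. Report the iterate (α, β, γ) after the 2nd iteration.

Iteration 1:
  α = (-10 - (1)·1.0000 - (-1)·1.0000) / (4) = -2.5000
  β = (-11 - (1)·1.0000 - (3)·1.0000) / (7) = -2.1429
  γ = (-11 - (-3)·1.0000 - (-1)·1.0000) / (5) = -1.4000
Iteration 2:
  α = (-10 - (1)·-2.1429 - (-1)·-1.4000) / (4) = -2.3143
  β = (-11 - (1)·-2.5000 - (3)·-1.4000) / (7) = -0.6143
  γ = (-11 - (-3)·-2.5000 - (-1)·-2.1429) / (5) = -4.1286

(-2.3143, -0.6143, -4.1286)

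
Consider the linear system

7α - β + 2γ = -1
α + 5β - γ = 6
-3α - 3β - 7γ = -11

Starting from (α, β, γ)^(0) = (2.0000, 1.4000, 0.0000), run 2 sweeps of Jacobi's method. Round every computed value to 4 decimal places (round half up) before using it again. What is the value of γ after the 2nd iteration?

Iteration 1:
  α = (-1 - (-1)·1.4000 - (2)·0.0000) / (7) = 0.0571
  β = (6 - (1)·2.0000 - (-1)·0.0000) / (5) = 0.8000
  γ = (-11 - (-3)·2.0000 - (-3)·1.4000) / (-7) = 0.1143
Iteration 2:
  α = (-1 - (-1)·0.8000 - (2)·0.1143) / (7) = -0.0612
  β = (6 - (1)·0.0571 - (-1)·0.1143) / (5) = 1.2114
  γ = (-11 - (-3)·0.0571 - (-3)·0.8000) / (-7) = 1.2041

1.2041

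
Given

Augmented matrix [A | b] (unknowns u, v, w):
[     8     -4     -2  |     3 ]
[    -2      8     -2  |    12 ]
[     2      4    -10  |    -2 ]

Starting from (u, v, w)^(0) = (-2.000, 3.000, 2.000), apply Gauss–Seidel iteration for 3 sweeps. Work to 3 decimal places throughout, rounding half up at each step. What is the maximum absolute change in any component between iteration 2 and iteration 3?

Iteration 1:
  u = (3 - (-4)·3.000 - (-2)·2.000) / (8) = 2.375
  v = (12 - (-2)·2.375 - (-2)·2.000) / (8) = 2.594
  w = (-2 - (2)·2.375 - (4)·2.594) / (-10) = 1.713
Iteration 2:
  u = (3 - (-4)·2.594 - (-2)·1.713) / (8) = 2.100
  v = (12 - (-2)·2.100 - (-2)·1.713) / (8) = 2.453
  w = (-2 - (2)·2.100 - (4)·2.453) / (-10) = 1.601
Iteration 3:
  u = (3 - (-4)·2.453 - (-2)·1.601) / (8) = 2.002
  v = (12 - (-2)·2.002 - (-2)·1.601) / (8) = 2.401
  w = (-2 - (2)·2.002 - (4)·2.401) / (-10) = 1.561
Change: (-0.098, -0.052, -0.040) → max |·| = 0.098

0.098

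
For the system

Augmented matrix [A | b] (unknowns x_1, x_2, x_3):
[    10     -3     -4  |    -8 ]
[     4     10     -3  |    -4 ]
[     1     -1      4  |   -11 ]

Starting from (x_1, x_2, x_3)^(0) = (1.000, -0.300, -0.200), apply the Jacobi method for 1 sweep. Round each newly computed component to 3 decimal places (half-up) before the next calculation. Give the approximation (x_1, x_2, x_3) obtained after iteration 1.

(-0.970, -0.860, -3.075)

Iteration 1:
  x_1 = (-8 - (-3)·-0.300 - (-4)·-0.200) / (10) = -0.970
  x_2 = (-4 - (4)·1.000 - (-3)·-0.200) / (10) = -0.860
  x_3 = (-11 - (1)·1.000 - (-1)·-0.300) / (4) = -3.075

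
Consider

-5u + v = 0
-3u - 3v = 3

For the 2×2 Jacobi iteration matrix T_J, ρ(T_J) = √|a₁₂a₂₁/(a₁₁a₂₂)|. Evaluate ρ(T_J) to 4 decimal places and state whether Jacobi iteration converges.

a₁₂a₂₁/(a₁₁a₂₂) = (1)·(-3) / ((-5)·(-3)) = -0.200000
ρ = √|-0.200000| = √0.200000 = 0.4472
ρ < 1, so Jacobi converges

0.4472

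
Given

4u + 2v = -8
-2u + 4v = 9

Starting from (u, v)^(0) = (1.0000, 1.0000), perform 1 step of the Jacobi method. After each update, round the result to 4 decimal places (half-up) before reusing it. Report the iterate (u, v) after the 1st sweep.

Iteration 1:
  u = (-8 - (2)·1.0000) / (4) = -2.5000
  v = (9 - (-2)·1.0000) / (4) = 2.7500

(-2.5000, 2.7500)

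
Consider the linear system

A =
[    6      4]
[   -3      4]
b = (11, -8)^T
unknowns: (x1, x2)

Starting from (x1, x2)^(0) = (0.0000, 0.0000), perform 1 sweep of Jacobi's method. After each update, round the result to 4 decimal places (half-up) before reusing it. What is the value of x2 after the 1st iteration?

-2.0000

Iteration 1:
  x1 = (11 - (4)·0.0000) / (6) = 1.8333
  x2 = (-8 - (-3)·0.0000) / (4) = -2.0000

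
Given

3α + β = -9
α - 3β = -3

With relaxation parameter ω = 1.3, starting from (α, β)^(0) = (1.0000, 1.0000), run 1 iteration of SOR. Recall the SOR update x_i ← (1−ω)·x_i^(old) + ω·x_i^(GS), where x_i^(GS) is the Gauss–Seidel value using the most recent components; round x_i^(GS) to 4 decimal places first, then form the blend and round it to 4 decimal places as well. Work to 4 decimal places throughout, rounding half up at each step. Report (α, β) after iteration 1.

(-4.6333, -1.0077)

Iteration 1:
  α: GS value = (-9 - (1)·1.0000) / (3) = -3.3333;  α ← (1−ω)·1.0000 + ω·-3.3333 = -4.6333
  β: GS value = (-3 - (1)·-4.6333) / (-3) = -0.5444;  β ← (1−ω)·1.0000 + ω·-0.5444 = -1.0077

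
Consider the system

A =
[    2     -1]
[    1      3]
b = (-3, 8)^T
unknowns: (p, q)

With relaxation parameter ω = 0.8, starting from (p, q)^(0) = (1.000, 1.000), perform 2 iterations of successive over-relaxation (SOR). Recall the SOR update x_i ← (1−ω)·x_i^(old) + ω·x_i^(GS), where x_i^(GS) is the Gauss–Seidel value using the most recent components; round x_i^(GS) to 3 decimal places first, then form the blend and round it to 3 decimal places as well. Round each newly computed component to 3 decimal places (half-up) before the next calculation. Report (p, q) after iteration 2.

(-0.322, 2.718)

Iteration 1:
  p: GS value = (-3 - (-1)·1.000) / (2) = -1.000;  p ← (1−ω)·1.000 + ω·-1.000 = -0.600
  q: GS value = (8 - (1)·-0.600) / (3) = 2.867;  q ← (1−ω)·1.000 + ω·2.867 = 2.494
Iteration 2:
  p: GS value = (-3 - (-1)·2.494) / (2) = -0.253;  p ← (1−ω)·-0.600 + ω·-0.253 = -0.322
  q: GS value = (8 - (1)·-0.322) / (3) = 2.774;  q ← (1−ω)·2.494 + ω·2.774 = 2.718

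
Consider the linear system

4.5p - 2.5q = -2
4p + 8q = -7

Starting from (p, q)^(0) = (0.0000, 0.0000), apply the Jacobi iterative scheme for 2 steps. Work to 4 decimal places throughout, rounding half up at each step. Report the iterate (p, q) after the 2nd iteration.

Iteration 1:
  p = (-2 - (-2.5)·0.0000) / (4.5) = -0.4444
  q = (-7 - (4)·0.0000) / (8) = -0.8750
Iteration 2:
  p = (-2 - (-2.5)·-0.8750) / (4.5) = -0.9306
  q = (-7 - (4)·-0.4444) / (8) = -0.6528

(-0.9306, -0.6528)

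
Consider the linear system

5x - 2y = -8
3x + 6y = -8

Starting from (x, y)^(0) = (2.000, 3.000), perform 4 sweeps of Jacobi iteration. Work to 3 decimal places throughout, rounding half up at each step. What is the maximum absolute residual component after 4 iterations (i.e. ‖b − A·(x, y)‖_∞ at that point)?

1.277

Iteration 1:
  x = (-8 - (-2)·3.000) / (5) = -0.400
  y = (-8 - (3)·2.000) / (6) = -2.333
Iteration 2:
  x = (-8 - (-2)·-2.333) / (5) = -2.533
  y = (-8 - (3)·-0.400) / (6) = -1.133
Iteration 3:
  x = (-8 - (-2)·-1.133) / (5) = -2.053
  y = (-8 - (3)·-2.533) / (6) = -0.067
Iteration 4:
  x = (-8 - (-2)·-0.067) / (5) = -1.627
  y = (-8 - (3)·-2.053) / (6) = -0.307
Residual b − A·x = (-0.479, -1.277); ∞-norm = 1.277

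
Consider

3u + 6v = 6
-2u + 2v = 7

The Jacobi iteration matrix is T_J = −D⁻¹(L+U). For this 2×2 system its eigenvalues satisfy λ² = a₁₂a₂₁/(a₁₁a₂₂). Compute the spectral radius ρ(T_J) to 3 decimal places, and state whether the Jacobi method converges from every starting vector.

a₁₂a₂₁/(a₁₁a₂₂) = (6)·(-2) / ((3)·(2)) = -2.000000
ρ = √|-2.000000| = √2.000000 = 1.414
ρ > 1, so Jacobi diverges

1.414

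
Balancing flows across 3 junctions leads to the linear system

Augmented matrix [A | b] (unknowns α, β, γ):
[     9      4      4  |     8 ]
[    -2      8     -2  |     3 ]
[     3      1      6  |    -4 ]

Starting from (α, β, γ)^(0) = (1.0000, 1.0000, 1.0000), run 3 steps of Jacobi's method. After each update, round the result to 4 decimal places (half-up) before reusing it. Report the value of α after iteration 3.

1.2315

Iteration 1:
  α = (8 - (4)·1.0000 - (4)·1.0000) / (9) = 0.0000
  β = (3 - (-2)·1.0000 - (-2)·1.0000) / (8) = 0.8750
  γ = (-4 - (3)·1.0000 - (1)·1.0000) / (6) = -1.3333
Iteration 2:
  α = (8 - (4)·0.8750 - (4)·-1.3333) / (9) = 1.0926
  β = (3 - (-2)·0.0000 - (-2)·-1.3333) / (8) = 0.0417
  γ = (-4 - (3)·0.0000 - (1)·0.8750) / (6) = -0.8125
Iteration 3:
  α = (8 - (4)·0.0417 - (4)·-0.8125) / (9) = 1.2315
  β = (3 - (-2)·1.0926 - (-2)·-0.8125) / (8) = 0.4450
  γ = (-4 - (3)·1.0926 - (1)·0.0417) / (6) = -1.2199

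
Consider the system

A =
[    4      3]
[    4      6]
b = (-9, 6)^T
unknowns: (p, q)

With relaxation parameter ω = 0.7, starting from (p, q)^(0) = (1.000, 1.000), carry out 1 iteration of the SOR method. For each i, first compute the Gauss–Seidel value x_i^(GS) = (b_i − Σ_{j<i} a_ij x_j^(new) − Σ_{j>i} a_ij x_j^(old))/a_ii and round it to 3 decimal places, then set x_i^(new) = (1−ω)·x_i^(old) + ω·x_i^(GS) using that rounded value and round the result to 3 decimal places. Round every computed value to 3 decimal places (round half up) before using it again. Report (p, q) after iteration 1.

(-1.800, 1.840)

Iteration 1:
  p: GS value = (-9 - (3)·1.000) / (4) = -3.000;  p ← (1−ω)·1.000 + ω·-3.000 = -1.800
  q: GS value = (6 - (4)·-1.800) / (6) = 2.200;  q ← (1−ω)·1.000 + ω·2.200 = 1.840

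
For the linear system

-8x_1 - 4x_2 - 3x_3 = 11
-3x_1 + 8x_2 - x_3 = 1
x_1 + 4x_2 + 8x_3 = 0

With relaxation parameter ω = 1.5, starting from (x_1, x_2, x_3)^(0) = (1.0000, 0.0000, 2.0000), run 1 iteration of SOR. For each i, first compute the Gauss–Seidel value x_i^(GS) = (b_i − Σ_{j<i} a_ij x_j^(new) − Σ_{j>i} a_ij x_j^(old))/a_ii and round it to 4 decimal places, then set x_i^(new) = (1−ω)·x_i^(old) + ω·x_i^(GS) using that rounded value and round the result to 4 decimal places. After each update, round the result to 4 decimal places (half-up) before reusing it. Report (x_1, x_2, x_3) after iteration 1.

Iteration 1:
  x_1: GS value = (11 - (-4)·0.0000 - (-3)·2.0000) / (-8) = -2.1250;  x_1 ← (1−ω)·1.0000 + ω·-2.1250 = -3.6875
  x_2: GS value = (1 - (-3)·-3.6875 - (-1)·2.0000) / (8) = -1.0078;  x_2 ← (1−ω)·0.0000 + ω·-1.0078 = -1.5117
  x_3: GS value = (0 - (1)·-3.6875 - (4)·-1.5117) / (8) = 1.2168;  x_3 ← (1−ω)·2.0000 + ω·1.2168 = 0.8252

(-3.6875, -1.5117, 0.8252)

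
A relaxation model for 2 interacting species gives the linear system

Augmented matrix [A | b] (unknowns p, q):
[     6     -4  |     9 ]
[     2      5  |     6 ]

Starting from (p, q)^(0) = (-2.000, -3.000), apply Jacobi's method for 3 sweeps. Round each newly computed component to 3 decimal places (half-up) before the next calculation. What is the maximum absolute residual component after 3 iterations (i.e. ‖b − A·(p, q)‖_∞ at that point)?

5.330

Iteration 1:
  p = (9 - (-4)·-3.000) / (6) = -0.500
  q = (6 - (2)·-2.000) / (5) = 2.000
Iteration 2:
  p = (9 - (-4)·2.000) / (6) = 2.833
  q = (6 - (2)·-0.500) / (5) = 1.400
Iteration 3:
  p = (9 - (-4)·1.400) / (6) = 2.433
  q = (6 - (2)·2.833) / (5) = 0.067
Residual b − A·x = (-5.330, 0.799); ∞-norm = 5.330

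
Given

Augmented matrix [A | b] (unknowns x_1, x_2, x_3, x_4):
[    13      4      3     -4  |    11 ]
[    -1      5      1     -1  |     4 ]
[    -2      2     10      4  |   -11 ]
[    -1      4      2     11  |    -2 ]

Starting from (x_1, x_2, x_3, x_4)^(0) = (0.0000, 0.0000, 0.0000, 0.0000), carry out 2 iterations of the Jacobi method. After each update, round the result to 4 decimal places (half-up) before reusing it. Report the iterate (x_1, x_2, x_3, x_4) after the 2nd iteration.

Iteration 1:
  x_1 = (11 - (4)·0.0000 - (3)·0.0000 - (-4)·0.0000) / (13) = 0.8462
  x_2 = (4 - (-1)·0.0000 - (1)·0.0000 - (-1)·0.0000) / (5) = 0.8000
  x_3 = (-11 - (-2)·0.0000 - (2)·0.0000 - (4)·0.0000) / (10) = -1.1000
  x_4 = (-2 - (-1)·0.0000 - (4)·0.0000 - (2)·0.0000) / (11) = -0.1818
Iteration 2:
  x_1 = (11 - (4)·0.8000 - (3)·-1.1000 - (-4)·-0.1818) / (13) = 0.7979
  x_2 = (4 - (-1)·0.8462 - (1)·-1.1000 - (-1)·-0.1818) / (5) = 1.1529
  x_3 = (-11 - (-2)·0.8462 - (2)·0.8000 - (4)·-0.1818) / (10) = -1.0180
  x_4 = (-2 - (-1)·0.8462 - (4)·0.8000 - (2)·-1.1000) / (11) = -0.1958

(0.7979, 1.1529, -1.0180, -0.1958)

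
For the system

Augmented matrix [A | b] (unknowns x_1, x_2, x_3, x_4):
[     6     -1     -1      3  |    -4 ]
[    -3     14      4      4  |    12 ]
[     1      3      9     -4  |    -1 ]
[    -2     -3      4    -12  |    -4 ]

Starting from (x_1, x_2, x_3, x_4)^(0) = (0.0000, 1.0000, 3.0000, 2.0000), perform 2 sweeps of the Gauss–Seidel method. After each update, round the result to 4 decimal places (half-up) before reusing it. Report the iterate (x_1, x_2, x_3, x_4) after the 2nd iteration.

Iteration 1:
  x_1 = (-4 - (-1)·1.0000 - (-1)·3.0000 - (3)·2.0000) / (6) = -1.0000
  x_2 = (12 - (-3)·-1.0000 - (4)·3.0000 - (4)·2.0000) / (14) = -0.7857
  x_3 = (-1 - (1)·-1.0000 - (3)·-0.7857 - (-4)·2.0000) / (9) = 1.1508
  x_4 = (-4 - (-2)·-1.0000 - (-3)·-0.7857 - (4)·1.1508) / (-12) = 1.0800
Iteration 2:
  x_1 = (-4 - (-1)·-0.7857 - (-1)·1.1508 - (3)·1.0800) / (6) = -1.1458
  x_2 = (12 - (-3)·-1.1458 - (4)·1.1508 - (4)·1.0800) / (14) = -0.0258
  x_3 = (-1 - (1)·-1.1458 - (3)·-0.0258 - (-4)·1.0800) / (9) = 0.5048
  x_4 = (-4 - (-2)·-1.1458 - (-3)·-0.0258 - (4)·0.5048) / (-12) = 0.6990

(-1.1458, -0.0258, 0.5048, 0.6990)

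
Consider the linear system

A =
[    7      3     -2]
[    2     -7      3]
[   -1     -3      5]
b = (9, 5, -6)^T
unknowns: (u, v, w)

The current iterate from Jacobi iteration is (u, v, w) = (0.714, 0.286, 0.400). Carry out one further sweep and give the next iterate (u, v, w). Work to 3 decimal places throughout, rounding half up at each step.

(1.277, -0.339, -0.886)

One sweep:
  u = (9 - (3)·0.286 - (-2)·0.400) / (7) = 1.277
  v = (5 - (2)·0.714 - (3)·0.400) / (-7) = -0.339
  w = (-6 - (-1)·0.714 - (-3)·0.286) / (5) = -0.886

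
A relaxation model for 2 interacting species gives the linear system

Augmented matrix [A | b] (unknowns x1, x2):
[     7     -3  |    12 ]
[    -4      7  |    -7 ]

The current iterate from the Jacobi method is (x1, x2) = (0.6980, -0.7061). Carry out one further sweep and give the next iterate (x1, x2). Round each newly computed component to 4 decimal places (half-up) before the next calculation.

(1.4117, -0.6011)

One sweep:
  x1 = (12 - (-3)·-0.7061) / (7) = 1.4117
  x2 = (-7 - (-4)·0.6980) / (7) = -0.6011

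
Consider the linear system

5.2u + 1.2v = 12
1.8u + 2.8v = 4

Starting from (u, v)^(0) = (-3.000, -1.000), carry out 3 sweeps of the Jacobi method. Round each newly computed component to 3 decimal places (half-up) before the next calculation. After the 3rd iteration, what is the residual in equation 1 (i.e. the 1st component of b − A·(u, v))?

-0.778

Iteration 1:
  u = (12 - (1.2)·-1.000) / (5.2) = 2.538
  v = (4 - (1.8)·-3.000) / (2.8) = 3.357
Iteration 2:
  u = (12 - (1.2)·3.357) / (5.2) = 1.533
  v = (4 - (1.8)·2.538) / (2.8) = -0.203
Iteration 3:
  u = (12 - (1.2)·-0.203) / (5.2) = 2.355
  v = (4 - (1.8)·1.533) / (2.8) = 0.443
Residual b − A·x = (-0.778, -1.479)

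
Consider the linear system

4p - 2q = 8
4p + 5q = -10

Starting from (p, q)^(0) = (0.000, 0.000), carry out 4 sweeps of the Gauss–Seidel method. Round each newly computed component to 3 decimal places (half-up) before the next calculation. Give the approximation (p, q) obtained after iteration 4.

(0.632, -2.506)

Iteration 1:
  p = (8 - (-2)·0.000) / (4) = 2.000
  q = (-10 - (4)·2.000) / (5) = -3.600
Iteration 2:
  p = (8 - (-2)·-3.600) / (4) = 0.200
  q = (-10 - (4)·0.200) / (5) = -2.160
Iteration 3:
  p = (8 - (-2)·-2.160) / (4) = 0.920
  q = (-10 - (4)·0.920) / (5) = -2.736
Iteration 4:
  p = (8 - (-2)·-2.736) / (4) = 0.632
  q = (-10 - (4)·0.632) / (5) = -2.506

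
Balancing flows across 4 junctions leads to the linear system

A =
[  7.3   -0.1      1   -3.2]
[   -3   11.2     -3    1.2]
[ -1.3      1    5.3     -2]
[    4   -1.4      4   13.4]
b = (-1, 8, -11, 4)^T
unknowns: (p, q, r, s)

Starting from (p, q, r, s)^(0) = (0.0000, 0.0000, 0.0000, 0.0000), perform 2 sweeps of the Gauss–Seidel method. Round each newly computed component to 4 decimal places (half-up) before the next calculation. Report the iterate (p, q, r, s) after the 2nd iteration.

Iteration 1:
  p = (-1 - (-0.1)·0.0000 - (1)·0.0000 - (-3.2)·0.0000) / (7.3) = -0.1370
  q = (8 - (-3)·-0.1370 - (-3)·0.0000 - (1.2)·0.0000) / (11.2) = 0.6776
  r = (-11 - (-1.3)·-0.1370 - (1)·0.6776 - (-2)·0.0000) / (5.3) = -2.2369
  s = (4 - (4)·-0.1370 - (-1.4)·0.6776 - (4)·-2.2369) / (13.4) = 1.0779
Iteration 2:
  p = (-1 - (-0.1)·0.6776 - (1)·-2.2369 - (-3.2)·1.0779) / (7.3) = 0.6512
  q = (8 - (-3)·0.6512 - (-3)·-2.2369 - (1.2)·1.0779) / (11.2) = 0.1741
  r = (-11 - (-1.3)·0.6512 - (1)·0.1741 - (-2)·1.0779) / (5.3) = -1.5418
  s = (4 - (4)·0.6512 - (-1.4)·0.1741 - (4)·-1.5418) / (13.4) = 0.5825

(0.6512, 0.1741, -1.5418, 0.5825)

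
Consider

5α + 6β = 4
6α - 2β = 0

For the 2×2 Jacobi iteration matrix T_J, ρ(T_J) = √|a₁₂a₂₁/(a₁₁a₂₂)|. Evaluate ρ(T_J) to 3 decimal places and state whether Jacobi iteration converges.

a₁₂a₂₁/(a₁₁a₂₂) = (6)·(6) / ((5)·(-2)) = -3.600000
ρ = √|-3.600000| = √3.600000 = 1.897
ρ > 1, so Jacobi diverges

1.897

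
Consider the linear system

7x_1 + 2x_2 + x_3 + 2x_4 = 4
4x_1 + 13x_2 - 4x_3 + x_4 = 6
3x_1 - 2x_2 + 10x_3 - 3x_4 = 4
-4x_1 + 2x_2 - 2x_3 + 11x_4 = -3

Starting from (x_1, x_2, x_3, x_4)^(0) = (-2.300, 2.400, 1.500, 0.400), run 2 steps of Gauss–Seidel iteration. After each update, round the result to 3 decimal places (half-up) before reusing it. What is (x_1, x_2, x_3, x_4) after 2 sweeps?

Iteration 1:
  x_1 = (4 - (2)·2.400 - (1)·1.500 - (2)·0.400) / (7) = -0.443
  x_2 = (6 - (4)·-0.443 - (-4)·1.500 - (1)·0.400) / (13) = 1.029
  x_3 = (4 - (3)·-0.443 - (-2)·1.029 - (-3)·0.400) / (10) = 0.859
  x_4 = (-3 - (-4)·-0.443 - (2)·1.029 - (-2)·0.859) / (11) = -0.465
Iteration 2:
  x_1 = (4 - (2)·1.029 - (1)·0.859 - (2)·-0.465) / (7) = 0.288
  x_2 = (6 - (4)·0.288 - (-4)·0.859 - (1)·-0.465) / (13) = 0.673
  x_3 = (4 - (3)·0.288 - (-2)·0.673 - (-3)·-0.465) / (10) = 0.309
  x_4 = (-3 - (-4)·0.288 - (2)·0.673 - (-2)·0.309) / (11) = -0.234

(0.288, 0.673, 0.309, -0.234)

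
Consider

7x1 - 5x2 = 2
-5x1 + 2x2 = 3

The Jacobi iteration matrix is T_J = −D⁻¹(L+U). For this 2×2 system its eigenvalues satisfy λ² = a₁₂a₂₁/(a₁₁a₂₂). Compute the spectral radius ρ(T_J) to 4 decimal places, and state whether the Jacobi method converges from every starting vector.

a₁₂a₂₁/(a₁₁a₂₂) = (-5)·(-5) / ((7)·(2)) = 1.785714
ρ = √|1.785714| = √1.785714 = 1.3363
ρ > 1, so Jacobi diverges

1.3363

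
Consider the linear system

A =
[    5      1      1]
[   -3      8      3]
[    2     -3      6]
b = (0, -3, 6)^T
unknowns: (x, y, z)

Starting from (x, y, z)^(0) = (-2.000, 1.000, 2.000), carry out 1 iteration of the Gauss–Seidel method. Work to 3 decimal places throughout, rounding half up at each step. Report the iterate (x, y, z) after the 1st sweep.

Iteration 1:
  x = (0 - (1)·1.000 - (1)·2.000) / (5) = -0.600
  y = (-3 - (-3)·-0.600 - (3)·2.000) / (8) = -1.350
  z = (6 - (2)·-0.600 - (-3)·-1.350) / (6) = 0.525

(-0.600, -1.350, 0.525)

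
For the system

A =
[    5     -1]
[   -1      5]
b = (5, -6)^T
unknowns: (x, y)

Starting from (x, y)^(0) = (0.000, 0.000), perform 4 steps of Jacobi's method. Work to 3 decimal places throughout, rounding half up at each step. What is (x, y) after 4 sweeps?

Iteration 1:
  x = (5 - (-1)·0.000) / (5) = 1.000
  y = (-6 - (-1)·0.000) / (5) = -1.200
Iteration 2:
  x = (5 - (-1)·-1.200) / (5) = 0.760
  y = (-6 - (-1)·1.000) / (5) = -1.000
Iteration 3:
  x = (5 - (-1)·-1.000) / (5) = 0.800
  y = (-6 - (-1)·0.760) / (5) = -1.048
Iteration 4:
  x = (5 - (-1)·-1.048) / (5) = 0.790
  y = (-6 - (-1)·0.800) / (5) = -1.040

(0.790, -1.040)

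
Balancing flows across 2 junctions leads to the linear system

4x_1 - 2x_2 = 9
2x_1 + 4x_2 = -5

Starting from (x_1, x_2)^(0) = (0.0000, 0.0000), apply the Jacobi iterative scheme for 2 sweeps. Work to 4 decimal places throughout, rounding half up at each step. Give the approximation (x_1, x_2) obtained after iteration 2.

(1.6250, -2.3750)

Iteration 1:
  x_1 = (9 - (-2)·0.0000) / (4) = 2.2500
  x_2 = (-5 - (2)·0.0000) / (4) = -1.2500
Iteration 2:
  x_1 = (9 - (-2)·-1.2500) / (4) = 1.6250
  x_2 = (-5 - (2)·2.2500) / (4) = -2.3750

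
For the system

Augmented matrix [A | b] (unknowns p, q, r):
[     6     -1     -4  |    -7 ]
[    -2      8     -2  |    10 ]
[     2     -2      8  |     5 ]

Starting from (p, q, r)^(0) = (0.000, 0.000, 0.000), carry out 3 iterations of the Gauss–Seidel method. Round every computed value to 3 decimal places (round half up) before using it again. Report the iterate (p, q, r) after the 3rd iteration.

(-0.217, 1.459, 1.044)

Iteration 1:
  p = (-7 - (-1)·0.000 - (-4)·0.000) / (6) = -1.167
  q = (10 - (-2)·-1.167 - (-2)·0.000) / (8) = 0.958
  r = (5 - (2)·-1.167 - (-2)·0.958) / (8) = 1.156
Iteration 2:
  p = (-7 - (-1)·0.958 - (-4)·1.156) / (6) = -0.236
  q = (10 - (-2)·-0.236 - (-2)·1.156) / (8) = 1.480
  r = (5 - (2)·-0.236 - (-2)·1.480) / (8) = 1.054
Iteration 3:
  p = (-7 - (-1)·1.480 - (-4)·1.054) / (6) = -0.217
  q = (10 - (-2)·-0.217 - (-2)·1.054) / (8) = 1.459
  r = (5 - (2)·-0.217 - (-2)·1.459) / (8) = 1.044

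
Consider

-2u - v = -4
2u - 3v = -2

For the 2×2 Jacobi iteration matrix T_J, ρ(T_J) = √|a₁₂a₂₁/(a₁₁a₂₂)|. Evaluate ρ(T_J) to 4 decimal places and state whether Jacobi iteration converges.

a₁₂a₂₁/(a₁₁a₂₂) = (-1)·(2) / ((-2)·(-3)) = -0.333333
ρ = √|-0.333333| = √0.333333 = 0.5774
ρ < 1, so Jacobi converges

0.5774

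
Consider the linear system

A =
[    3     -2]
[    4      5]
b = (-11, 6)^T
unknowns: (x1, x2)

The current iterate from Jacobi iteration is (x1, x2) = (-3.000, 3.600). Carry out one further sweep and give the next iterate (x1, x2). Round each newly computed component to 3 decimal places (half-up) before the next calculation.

One sweep:
  x1 = (-11 - (-2)·3.600) / (3) = -1.267
  x2 = (6 - (4)·-3.000) / (5) = 3.600

(-1.267, 3.600)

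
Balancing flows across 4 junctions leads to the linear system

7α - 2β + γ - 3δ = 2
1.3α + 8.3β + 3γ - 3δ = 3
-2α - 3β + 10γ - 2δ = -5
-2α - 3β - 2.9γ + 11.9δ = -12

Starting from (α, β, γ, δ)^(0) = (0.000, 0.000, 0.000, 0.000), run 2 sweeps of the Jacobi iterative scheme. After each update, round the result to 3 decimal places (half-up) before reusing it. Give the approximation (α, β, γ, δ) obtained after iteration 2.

(0.028, 0.133, -0.536, -0.991)

Iteration 1:
  α = (2 - (-2)·0.000 - (1)·0.000 - (-3)·0.000) / (7) = 0.286
  β = (3 - (1.3)·0.000 - (3)·0.000 - (-3)·0.000) / (8.3) = 0.361
  γ = (-5 - (-2)·0.000 - (-3)·0.000 - (-2)·0.000) / (10) = -0.500
  δ = (-12 - (-2)·0.000 - (-3)·0.000 - (-2.9)·0.000) / (11.9) = -1.008
Iteration 2:
  α = (2 - (-2)·0.361 - (1)·-0.500 - (-3)·-1.008) / (7) = 0.028
  β = (3 - (1.3)·0.286 - (3)·-0.500 - (-3)·-1.008) / (8.3) = 0.133
  γ = (-5 - (-2)·0.286 - (-3)·0.361 - (-2)·-1.008) / (10) = -0.536
  δ = (-12 - (-2)·0.286 - (-3)·0.361 - (-2.9)·-0.500) / (11.9) = -0.991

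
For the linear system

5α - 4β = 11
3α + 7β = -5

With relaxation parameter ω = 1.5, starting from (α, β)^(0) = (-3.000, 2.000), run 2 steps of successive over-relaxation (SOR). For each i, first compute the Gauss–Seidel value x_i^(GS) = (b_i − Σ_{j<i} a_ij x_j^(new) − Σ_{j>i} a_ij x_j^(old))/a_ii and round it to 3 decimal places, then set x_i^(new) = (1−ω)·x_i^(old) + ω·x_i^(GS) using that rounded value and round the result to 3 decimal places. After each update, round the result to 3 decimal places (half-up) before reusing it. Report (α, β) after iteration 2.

Iteration 1:
  α: GS value = (11 - (-4)·2.000) / (5) = 3.800;  α ← (1−ω)·-3.000 + ω·3.800 = 7.200
  β: GS value = (-5 - (3)·7.200) / (7) = -3.800;  β ← (1−ω)·2.000 + ω·-3.800 = -6.700
Iteration 2:
  α: GS value = (11 - (-4)·-6.700) / (5) = -3.160;  α ← (1−ω)·7.200 + ω·-3.160 = -8.340
  β: GS value = (-5 - (3)·-8.340) / (7) = 2.860;  β ← (1−ω)·-6.700 + ω·2.860 = 7.640

(-8.340, 7.640)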